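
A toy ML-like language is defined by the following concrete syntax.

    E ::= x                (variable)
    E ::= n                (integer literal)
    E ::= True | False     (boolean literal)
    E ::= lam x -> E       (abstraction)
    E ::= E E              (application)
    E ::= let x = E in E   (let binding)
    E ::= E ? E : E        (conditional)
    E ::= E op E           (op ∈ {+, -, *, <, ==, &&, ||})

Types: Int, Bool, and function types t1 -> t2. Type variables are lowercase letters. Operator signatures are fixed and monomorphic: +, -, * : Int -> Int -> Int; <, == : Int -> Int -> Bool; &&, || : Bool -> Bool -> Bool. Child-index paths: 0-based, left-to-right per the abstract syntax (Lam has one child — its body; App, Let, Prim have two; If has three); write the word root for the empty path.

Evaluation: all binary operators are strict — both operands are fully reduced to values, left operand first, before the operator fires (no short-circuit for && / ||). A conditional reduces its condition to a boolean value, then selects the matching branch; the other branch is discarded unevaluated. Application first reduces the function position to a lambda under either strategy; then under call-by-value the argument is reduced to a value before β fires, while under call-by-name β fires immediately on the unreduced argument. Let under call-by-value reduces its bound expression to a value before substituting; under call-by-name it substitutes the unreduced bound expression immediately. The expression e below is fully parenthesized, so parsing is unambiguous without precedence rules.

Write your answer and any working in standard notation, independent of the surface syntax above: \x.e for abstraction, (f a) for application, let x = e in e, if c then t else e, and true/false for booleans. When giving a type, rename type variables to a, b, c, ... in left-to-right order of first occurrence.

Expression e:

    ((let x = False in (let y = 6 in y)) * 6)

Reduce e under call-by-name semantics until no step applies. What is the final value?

Derivation:
step 0: ((let x = false in (let y = 6 in y)) * 6)
step 1: [let@0] ((let y = 6 in y) * 6)
step 2: [let@0] (6 * 6)
step 3: [delta@root] 36

Answer: 36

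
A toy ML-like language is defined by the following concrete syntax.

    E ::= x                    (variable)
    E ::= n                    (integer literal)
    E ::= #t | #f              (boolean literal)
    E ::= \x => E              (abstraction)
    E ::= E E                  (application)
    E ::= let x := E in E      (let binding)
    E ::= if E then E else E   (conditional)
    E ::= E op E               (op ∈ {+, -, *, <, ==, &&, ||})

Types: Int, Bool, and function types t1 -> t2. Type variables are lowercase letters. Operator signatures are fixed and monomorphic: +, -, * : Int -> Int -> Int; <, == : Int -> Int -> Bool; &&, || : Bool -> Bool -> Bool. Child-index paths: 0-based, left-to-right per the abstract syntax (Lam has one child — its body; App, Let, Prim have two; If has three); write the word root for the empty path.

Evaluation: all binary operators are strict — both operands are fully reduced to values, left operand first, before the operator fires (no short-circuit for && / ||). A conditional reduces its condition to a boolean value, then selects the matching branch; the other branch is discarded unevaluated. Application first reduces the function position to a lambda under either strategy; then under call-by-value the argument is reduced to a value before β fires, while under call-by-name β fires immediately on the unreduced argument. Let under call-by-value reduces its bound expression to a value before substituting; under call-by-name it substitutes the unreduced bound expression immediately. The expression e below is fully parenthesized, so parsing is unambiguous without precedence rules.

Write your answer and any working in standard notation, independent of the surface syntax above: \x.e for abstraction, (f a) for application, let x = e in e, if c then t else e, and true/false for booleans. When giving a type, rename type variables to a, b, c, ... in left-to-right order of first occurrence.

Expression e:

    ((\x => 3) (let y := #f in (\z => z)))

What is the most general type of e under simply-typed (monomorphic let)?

Derivation:
\x._ : a -> Int
let y : Bool
z : b
\z._ : b -> b
  unify a -> Int ~ (b -> b) -> c
  unify a ~ b -> b
  unify Int ~ c
_ _ : Int

Answer: Int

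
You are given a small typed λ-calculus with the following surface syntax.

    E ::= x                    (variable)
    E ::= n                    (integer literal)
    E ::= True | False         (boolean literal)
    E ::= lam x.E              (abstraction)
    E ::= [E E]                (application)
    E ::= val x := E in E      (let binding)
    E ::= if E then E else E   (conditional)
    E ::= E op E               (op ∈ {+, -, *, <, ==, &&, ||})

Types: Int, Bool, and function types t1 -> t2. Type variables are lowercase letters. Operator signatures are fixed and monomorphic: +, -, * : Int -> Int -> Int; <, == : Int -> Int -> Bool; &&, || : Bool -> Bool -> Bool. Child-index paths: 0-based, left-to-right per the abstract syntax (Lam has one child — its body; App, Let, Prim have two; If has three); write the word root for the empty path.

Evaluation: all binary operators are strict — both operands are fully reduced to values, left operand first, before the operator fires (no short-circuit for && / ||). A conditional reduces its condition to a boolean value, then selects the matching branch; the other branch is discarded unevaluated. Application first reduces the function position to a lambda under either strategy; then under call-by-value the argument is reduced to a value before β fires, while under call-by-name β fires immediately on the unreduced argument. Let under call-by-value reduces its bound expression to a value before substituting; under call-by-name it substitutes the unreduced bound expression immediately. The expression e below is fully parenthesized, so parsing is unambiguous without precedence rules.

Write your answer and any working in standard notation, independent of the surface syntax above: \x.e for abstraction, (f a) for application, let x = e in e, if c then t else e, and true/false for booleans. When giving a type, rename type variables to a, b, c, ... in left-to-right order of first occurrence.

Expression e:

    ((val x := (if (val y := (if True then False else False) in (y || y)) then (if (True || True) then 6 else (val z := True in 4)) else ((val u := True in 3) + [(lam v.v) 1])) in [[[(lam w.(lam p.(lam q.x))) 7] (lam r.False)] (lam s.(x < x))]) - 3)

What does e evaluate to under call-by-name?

Derivation:
step 0: ((let x = (if (let y = (if true then false else false) in (y || y)) then (if (true || true) then 6 else (let z = true in 4)) else ((let u = true in 3) + ((\v.v) 1))) in ((((\w.(\p.(\q.x))) 7) (\r.false)) (\s.(x < x)))) - 3)
step 1: [let@0] (((((\w.(\p.(\q.(if (let y = (if true then false else false) in (y || y)) then (if (true || true) then 6 else (let z = true in 4)) else ((let u = true in 3) + ((\v.v) 1)))))) 7) (\r.false)) (\s.((if (let y = (if true then false else false) in (y || y)) then (if (true || true) then 6 else (let z = true in 4)) else ((let u = true in 3) + ((\v.v) 1))) < (if (let y = (if true then false else false) in (y || y)) then (if (true || true) then 6 else (let z = true in 4)) else ((let u = true in 3) + ((\v.v) 1)))))) - 3)
step 2: [beta@0.0.0] ((((\p.(\q.(if (let y = (if true then false else false) in (y || y)) then (if (true || true) then 6 else (let z = true in 4)) else ((let u = true in 3) + ((\v.v) 1))))) (\r.false)) (\s.((if (let y = (if true then false else false) in (y || y)) then (if (true || true) then 6 else (let z = true in 4)) else ((let u = true in 3) + ((\v.v) 1))) < (if (let y = (if true then false else false) in (y || y)) then (if (true || true) then 6 else (let z = true in 4)) else ((let u = true in 3) + ((\v.v) 1)))))) - 3)
step 3: [beta@0.0] (((\q.(if (let y = (if true then false else false) in (y || y)) then (if (true || true) then 6 else (let z = true in 4)) else ((let u = true in 3) + ((\v.v) 1)))) (\s.((if (let y = (if true then false else false) in (y || y)) then (if (true || true) then 6 else (let z = true in 4)) else ((let u = true in 3) + ((\v.v) 1))) < (if (let y = (if true then false else false) in (y || y)) then (if (true || true) then 6 else (let z = true in 4)) else ((let u = true in 3) + ((\v.v) 1)))))) - 3)
step 4: [beta@0] ((if (let y = (if true then false else false) in (y || y)) then (if (true || true) then 6 else (let z = true in 4)) else ((let u = true in 3) + ((\v.v) 1))) - 3)
step 5: [let@0.0] ((if ((if true then false else false) || (if true then false else false)) then (if (true || true) then 6 else (let z = true in 4)) else ((let u = true in 3) + ((\v.v) 1))) - 3)
step 6: [if@0.0.0] ((if (false || (if true then false else false)) then (if (true || true) then 6 else (let z = true in 4)) else ((let u = true in 3) + ((\v.v) 1))) - 3)
step 7: [if@0.0.1] ((if (false || false) then (if (true || true) then 6 else (let z = true in 4)) else ((let u = true in 3) + ((\v.v) 1))) - 3)
step 8: [delta@0.0] ((if false then (if (true || true) then 6 else (let z = true in 4)) else ((let u = true in 3) + ((\v.v) 1))) - 3)
step 9: [if@0] (((let u = true in 3) + ((\v.v) 1)) - 3)
step 10: [let@0.0] ((3 + ((\v.v) 1)) - 3)
step 11: [beta@0.1] ((3 + 1) - 3)
step 12: [delta@0] (4 - 3)
step 13: [delta@root] 1

Answer: 1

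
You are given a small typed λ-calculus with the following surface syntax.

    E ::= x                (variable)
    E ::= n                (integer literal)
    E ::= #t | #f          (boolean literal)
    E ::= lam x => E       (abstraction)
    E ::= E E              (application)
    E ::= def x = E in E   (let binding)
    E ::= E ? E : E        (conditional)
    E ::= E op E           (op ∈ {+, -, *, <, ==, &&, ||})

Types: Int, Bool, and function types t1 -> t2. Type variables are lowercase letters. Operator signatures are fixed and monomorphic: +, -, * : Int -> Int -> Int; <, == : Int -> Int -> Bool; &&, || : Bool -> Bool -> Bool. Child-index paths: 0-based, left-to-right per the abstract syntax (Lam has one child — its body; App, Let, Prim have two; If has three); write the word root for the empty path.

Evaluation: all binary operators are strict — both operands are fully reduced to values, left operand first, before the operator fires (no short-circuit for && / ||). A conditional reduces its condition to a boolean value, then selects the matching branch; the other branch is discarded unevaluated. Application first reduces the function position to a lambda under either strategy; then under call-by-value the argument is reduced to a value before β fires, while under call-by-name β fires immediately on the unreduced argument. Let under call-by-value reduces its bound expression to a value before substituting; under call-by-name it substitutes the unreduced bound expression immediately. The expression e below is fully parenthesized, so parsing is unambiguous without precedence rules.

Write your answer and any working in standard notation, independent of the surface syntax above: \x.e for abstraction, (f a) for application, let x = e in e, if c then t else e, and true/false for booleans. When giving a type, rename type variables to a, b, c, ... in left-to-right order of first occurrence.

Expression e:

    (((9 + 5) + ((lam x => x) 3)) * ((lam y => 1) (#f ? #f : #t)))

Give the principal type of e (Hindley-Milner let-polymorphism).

Answer: Int

Working:
  unify Int ~ Int
  unify Int ~ Int
  unify Int ~ Int
x : a
\x._ : a -> a
  unify a -> a ~ Int -> b
  unify a ~ Int
  unify Int ~ b
_ _ : Int
  unify Int ~ Int
  unify Int ~ Int
\y._ : c -> Int
  unify Bool ~ Bool
  unify Bool ~ Bool
  unify c -> Int ~ Bool -> d
  unify c ~ Bool
  unify Int ~ d
_ _ : Int
  unify Int ~ Int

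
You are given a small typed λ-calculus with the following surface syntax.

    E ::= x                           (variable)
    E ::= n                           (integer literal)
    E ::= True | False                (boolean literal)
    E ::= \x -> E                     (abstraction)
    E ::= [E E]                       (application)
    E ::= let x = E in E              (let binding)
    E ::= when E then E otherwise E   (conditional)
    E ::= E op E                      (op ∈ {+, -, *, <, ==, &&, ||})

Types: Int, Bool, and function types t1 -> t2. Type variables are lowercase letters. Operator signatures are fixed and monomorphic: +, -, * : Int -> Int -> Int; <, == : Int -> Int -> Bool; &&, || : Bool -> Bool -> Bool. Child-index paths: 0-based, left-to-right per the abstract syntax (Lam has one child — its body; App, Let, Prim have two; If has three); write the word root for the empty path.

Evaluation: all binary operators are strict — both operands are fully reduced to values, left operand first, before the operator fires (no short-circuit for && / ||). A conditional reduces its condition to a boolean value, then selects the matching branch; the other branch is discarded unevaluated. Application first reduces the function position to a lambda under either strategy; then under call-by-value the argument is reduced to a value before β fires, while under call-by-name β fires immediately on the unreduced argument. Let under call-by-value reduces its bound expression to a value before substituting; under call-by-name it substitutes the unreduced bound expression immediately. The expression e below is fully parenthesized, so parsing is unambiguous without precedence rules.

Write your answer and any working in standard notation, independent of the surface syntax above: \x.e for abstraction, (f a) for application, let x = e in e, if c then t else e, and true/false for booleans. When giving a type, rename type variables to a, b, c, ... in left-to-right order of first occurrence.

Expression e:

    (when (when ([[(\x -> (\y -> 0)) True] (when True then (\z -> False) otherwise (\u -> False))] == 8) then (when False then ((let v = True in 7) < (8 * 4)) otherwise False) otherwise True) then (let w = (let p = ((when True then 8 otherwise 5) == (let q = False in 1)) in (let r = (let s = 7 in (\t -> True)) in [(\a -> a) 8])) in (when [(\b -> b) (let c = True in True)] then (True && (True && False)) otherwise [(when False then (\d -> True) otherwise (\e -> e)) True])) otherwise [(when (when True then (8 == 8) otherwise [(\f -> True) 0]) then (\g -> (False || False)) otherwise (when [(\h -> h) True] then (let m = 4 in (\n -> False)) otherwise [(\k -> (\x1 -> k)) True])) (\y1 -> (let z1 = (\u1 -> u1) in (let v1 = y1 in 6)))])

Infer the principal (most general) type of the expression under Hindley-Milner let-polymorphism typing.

Answer: Bool

Trace:
\y._ : b -> Int
\x._ : a -> b -> Int
  unify a -> b -> Int ~ Bool -> c
  unify a ~ Bool
  unify b -> Int ~ c
_ _ : b -> Int
  unify Bool ~ Bool
\z._ : d -> Bool
\u._ : e -> Bool
  unify d -> Bool ~ e -> Bool
  unify d ~ e
  unify Bool ~ Bool
  unify b -> Int ~ (e -> Bool) -> f
  unify b ~ e -> Bool
  unify Int ~ f
_ _ : Int
  unify Int ~ Int
  unify Int ~ Int
  unify Bool ~ Bool
  unify Bool ~ Bool
let v : Bool
  unify Int ~ Int
  unify Int ~ Int
  unify Int ~ Int
  unify Int ~ Int
  unify Bool ~ Bool
  unify Bool ~ Bool
  unify Bool ~ Bool
  unify Bool ~ Bool
  unify Int ~ Int
  unify Int ~ Int
let q : Bool
  unify Int ~ Int
let p : Bool
let s : Int
\t._ : g -> Bool
let r : forall. g -> Bool
a : h
\a._ : h -> h
  unify h -> h ~ Int -> i
  unify h ~ Int
  unify Int ~ i
_ _ : Int
let w : Int
b : j
\b._ : j -> j
let c : Bool
  unify j -> j ~ Bool -> k
  unify j ~ Bool
  unify Bool ~ k
_ _ : Bool
  unify Bool ~ Bool
  unify Bool ~ Bool
  unify Bool ~ Bool
  unify Bool ~ Bool
  unify Bool ~ Bool
  unify Bool ~ Bool
\d._ : l -> Bool
e : m
\e._ : m -> m
  unify l -> Bool ~ m -> m
  unify l ~ m
  unify Bool ~ m
  unify Bool -> Bool ~ Bool -> n
  unify Bool ~ Bool
  unify Bool ~ n
_ _ : Bool
  unify Bool ~ Bool
  unify Bool ~ Bool
  unify Int ~ Int
  unify Int ~ Int
\f._ : o -> Bool
  unify o -> Bool ~ Int -> p
  unify o ~ Int
  unify Bool ~ p
_ _ : Bool
  unify Bool ~ Bool
  unify Bool ~ Bool
  unify Bool ~ Bool
  unify Bool ~ Bool
\g._ : q -> Bool
h : r
\h._ : r -> r
  unify r -> r ~ Bool -> s
  unify r ~ Bool
  unify Bool ~ s
_ _ : Bool
  unify Bool ~ Bool
let m : Int
\n._ : t -> Bool
k : u
\x1._ : v -> u
\k._ : u -> v -> u
  unify u -> v -> u ~ Bool -> w
  unify u ~ Bool
  unify v -> Bool ~ w
_ _ : v -> Bool
  unify t -> Bool ~ v -> Bool
  unify t ~ v
  unify Bool ~ Bool
  unify q -> Bool ~ v -> Bool
  unify q ~ v
  unify Bool ~ Bool
u1 : y
\u1._ : y -> y
let z1 : forall. y -> y
y1 : x
let v1 : x
\y1._ : x -> Int
  unify v -> Bool ~ (x -> Int) -> z
  unify v ~ x -> Int
  unify Bool ~ z
_ _ : Bool
  unify Bool ~ Bool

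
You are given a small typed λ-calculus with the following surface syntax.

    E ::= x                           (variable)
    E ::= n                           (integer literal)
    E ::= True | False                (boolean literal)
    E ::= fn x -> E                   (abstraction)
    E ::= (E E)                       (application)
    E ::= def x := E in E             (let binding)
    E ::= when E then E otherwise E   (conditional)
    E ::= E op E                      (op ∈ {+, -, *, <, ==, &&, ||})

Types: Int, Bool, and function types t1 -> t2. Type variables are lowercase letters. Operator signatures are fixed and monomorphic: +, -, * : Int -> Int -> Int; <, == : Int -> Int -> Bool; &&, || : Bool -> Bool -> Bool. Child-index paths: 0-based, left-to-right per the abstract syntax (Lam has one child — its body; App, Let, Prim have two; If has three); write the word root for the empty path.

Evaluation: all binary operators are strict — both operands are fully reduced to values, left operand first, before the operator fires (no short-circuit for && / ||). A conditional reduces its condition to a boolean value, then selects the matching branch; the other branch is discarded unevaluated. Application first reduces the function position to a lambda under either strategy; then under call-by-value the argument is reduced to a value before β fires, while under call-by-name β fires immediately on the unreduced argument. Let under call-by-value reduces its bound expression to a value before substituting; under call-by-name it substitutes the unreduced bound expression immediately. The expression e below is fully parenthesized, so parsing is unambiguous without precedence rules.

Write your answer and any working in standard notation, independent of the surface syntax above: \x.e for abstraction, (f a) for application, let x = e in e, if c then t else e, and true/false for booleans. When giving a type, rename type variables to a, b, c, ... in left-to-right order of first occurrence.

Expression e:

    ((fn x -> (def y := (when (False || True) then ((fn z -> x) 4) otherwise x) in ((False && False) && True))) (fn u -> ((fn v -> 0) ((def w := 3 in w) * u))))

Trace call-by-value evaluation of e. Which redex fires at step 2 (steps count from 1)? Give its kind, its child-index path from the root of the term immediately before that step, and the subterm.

Working:
step 0: ((\x.(let y = (if (false || true) then ((\z.x) 4) else x) in ((false && false) && true))) (\u.((\v.0) ((let w = 3 in w) * u))))
step 1: [beta@root] (let y = (if (false || true) then ((\z.(\u.((\v.0) ((let w = 3 in w) * u)))) 4) else (\u.((\v.0) ((let w = 3 in w) * u)))) in ((false && false) && true))
step 2: [delta@0.0] (let y = (if true then ((\z.(\u.((\v.0) ((let w = 3 in w) * u)))) 4) else (\u.((\v.0) ((let w = 3 in w) * u)))) in ((false && false) && true))

Answer: delta at 0.0 : (false || true)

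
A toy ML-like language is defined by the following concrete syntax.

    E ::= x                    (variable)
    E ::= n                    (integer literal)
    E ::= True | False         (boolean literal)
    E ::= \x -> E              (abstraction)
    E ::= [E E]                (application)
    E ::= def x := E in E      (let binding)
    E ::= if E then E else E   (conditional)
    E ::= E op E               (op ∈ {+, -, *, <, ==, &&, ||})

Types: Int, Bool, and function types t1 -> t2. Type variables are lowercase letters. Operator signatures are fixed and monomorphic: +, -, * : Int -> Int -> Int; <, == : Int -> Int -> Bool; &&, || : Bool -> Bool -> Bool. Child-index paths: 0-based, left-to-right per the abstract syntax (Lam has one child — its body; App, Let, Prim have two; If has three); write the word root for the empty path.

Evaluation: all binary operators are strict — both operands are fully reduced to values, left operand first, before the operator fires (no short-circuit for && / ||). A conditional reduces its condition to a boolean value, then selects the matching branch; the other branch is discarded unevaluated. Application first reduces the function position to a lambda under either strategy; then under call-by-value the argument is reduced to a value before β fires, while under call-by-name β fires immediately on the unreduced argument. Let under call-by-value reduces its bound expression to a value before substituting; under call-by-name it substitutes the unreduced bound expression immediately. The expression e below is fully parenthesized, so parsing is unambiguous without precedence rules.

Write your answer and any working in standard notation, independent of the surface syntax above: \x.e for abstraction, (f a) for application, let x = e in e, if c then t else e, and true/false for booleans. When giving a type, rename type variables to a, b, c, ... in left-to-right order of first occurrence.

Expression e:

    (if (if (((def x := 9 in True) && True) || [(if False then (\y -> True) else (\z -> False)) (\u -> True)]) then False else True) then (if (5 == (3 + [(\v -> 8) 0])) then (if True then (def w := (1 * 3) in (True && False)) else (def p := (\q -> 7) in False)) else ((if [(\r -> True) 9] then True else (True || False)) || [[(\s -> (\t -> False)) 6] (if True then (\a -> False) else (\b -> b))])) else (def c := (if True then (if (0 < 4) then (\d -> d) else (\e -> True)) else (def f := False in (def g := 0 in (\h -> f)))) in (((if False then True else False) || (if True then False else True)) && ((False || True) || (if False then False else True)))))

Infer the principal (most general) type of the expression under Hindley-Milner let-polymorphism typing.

Answer: Bool

Trace:
let x : Int
  unify Bool ~ Bool
  unify Bool ~ Bool
  unify Bool ~ Bool
  unify Bool ~ Bool
\y._ : a -> Bool
\z._ : b -> Bool
  unify a -> Bool ~ b -> Bool
  unify a ~ b
  unify Bool ~ Bool
\u._ : c -> Bool
  unify b -> Bool ~ (c -> Bool) -> d
  unify b ~ c -> Bool
  unify Bool ~ d
_ _ : Bool
  unify Bool ~ Bool
  unify Bool ~ Bool
  unify Bool ~ Bool
  unify Bool ~ Bool
  unify Int ~ Int
  unify Int ~ Int
\v._ : e -> Int
  unify e -> Int ~ Int -> f
  unify e ~ Int
  unify Int ~ f
_ _ : Int
  unify Int ~ Int
  unify Int ~ Int
  unify Bool ~ Bool
  unify Bool ~ Bool
  unify Int ~ Int
  unify Int ~ Int
let w : Int
  unify Bool ~ Bool
  unify Bool ~ Bool
\q._ : g -> Int
let p : forall. g -> Int
  unify Bool ~ Bool
\r._ : h -> Bool
  unify h -> Bool ~ Int -> i
  unify h ~ Int
  unify Bool ~ i
_ _ : Bool
  unify Bool ~ Bool
  unify Bool ~ Bool
  unify Bool ~ Bool
  unify Bool ~ Bool
  unify Bool ~ Bool
\t._ : k -> Bool
\s._ : j -> k -> Bool
  unify j -> k -> Bool ~ Int -> l
  unify j ~ Int
  unify k -> Bool ~ l
_ _ : k -> Bool
  unify Bool ~ Bool
\a._ : m -> Bool
b : n
\b._ : n -> n
  unify m -> Bool ~ n -> n
  unify m ~ n
  unify Bool ~ n
  unify k -> Bool ~ (Bool -> Bool) -> o
  unify k ~ Bool -> Bool
  unify Bool ~ o
_ _ : Bool
  unify Bool ~ Bool
  unify Bool ~ Bool
  unify Bool ~ Bool
  unify Int ~ Int
  unify Int ~ Int
  unify Bool ~ Bool
d : p
\d._ : p -> p
\e._ : q -> Bool
  unify p -> p ~ q -> Bool
  unify p ~ q
  unify q ~ Bool
let f : Bool
let g : Int
f : Bool
\h._ : r -> Bool
  unify Bool -> Bool ~ r -> Bool
  unify Bool ~ r
  unify Bool ~ Bool
let c : Bool -> Bool
  unify Bool ~ Bool
  unify Bool ~ Bool
  unify Bool ~ Bool
  unify Bool ~ Bool
  unify Bool ~ Bool
  unify Bool ~ Bool
  unify Bool ~ Bool
  unify Bool ~ Bool
  unify Bool ~ Bool
  unify Bool ~ Bool
  unify Bool ~ Bool
  unify Bool ~ Bool
  unify Bool ~ Bool
  unify Bool ~ Bool
  unify Bool ~ Bool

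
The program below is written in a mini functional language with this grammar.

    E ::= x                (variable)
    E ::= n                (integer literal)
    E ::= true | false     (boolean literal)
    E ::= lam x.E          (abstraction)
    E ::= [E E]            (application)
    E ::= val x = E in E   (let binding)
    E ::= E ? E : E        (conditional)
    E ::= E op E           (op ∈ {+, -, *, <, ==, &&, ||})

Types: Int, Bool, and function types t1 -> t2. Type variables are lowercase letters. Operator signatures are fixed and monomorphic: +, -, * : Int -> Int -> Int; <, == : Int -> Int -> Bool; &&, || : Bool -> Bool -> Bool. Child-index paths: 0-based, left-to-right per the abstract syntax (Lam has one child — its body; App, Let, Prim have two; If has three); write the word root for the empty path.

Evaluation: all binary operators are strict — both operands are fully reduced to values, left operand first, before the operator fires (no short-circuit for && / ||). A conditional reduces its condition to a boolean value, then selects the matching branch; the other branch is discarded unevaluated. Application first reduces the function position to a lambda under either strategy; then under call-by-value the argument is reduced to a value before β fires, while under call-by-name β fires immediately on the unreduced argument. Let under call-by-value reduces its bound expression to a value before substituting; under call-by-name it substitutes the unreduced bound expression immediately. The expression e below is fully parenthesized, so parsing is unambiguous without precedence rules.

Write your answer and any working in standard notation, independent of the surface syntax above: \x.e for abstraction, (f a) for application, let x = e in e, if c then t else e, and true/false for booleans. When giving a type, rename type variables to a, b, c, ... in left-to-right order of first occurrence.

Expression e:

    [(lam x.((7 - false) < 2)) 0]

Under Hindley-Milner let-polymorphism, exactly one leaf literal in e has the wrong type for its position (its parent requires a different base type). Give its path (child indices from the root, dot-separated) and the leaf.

Derivation:
  unify Int ~ Int
  unify Bool ~ Int
  FAIL: mismatch Bool ~ Int

Answer: 0.0.0.1 : false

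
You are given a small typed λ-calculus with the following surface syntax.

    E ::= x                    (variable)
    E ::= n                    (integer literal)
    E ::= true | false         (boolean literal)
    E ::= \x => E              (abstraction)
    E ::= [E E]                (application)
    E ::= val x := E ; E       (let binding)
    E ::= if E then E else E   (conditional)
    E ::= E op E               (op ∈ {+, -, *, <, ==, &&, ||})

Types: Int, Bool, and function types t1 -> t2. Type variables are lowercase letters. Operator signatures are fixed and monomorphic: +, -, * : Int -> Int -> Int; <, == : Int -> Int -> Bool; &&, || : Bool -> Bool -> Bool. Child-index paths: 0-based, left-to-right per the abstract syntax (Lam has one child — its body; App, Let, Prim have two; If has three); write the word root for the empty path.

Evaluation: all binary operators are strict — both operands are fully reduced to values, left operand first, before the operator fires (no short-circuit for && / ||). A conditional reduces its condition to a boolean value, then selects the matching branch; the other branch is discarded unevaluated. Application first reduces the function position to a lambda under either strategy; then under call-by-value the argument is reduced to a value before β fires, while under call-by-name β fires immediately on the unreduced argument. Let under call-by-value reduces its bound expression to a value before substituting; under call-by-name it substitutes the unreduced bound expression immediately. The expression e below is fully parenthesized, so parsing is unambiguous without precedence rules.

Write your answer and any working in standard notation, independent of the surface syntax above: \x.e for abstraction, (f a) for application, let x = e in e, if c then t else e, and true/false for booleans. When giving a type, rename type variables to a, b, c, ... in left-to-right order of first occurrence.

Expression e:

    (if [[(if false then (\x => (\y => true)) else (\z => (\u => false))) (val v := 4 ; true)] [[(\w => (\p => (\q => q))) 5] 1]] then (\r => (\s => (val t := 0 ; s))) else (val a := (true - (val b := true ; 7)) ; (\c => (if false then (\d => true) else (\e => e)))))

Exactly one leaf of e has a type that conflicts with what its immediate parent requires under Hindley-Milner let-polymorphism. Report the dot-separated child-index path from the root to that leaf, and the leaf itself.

Trace:
  unify Bool ~ Bool
\y._ : b -> Bool
\x._ : a -> b -> Bool
\u._ : d -> Bool
\z._ : c -> d -> Bool
  unify a -> b -> Bool ~ c -> d -> Bool
  unify a ~ c
  unify b -> Bool ~ d -> Bool
  unify b ~ d
  unify Bool ~ Bool
let v : Int
  unify c -> d -> Bool ~ Bool -> e
  unify c ~ Bool
  unify d -> Bool ~ e
_ _ : d -> Bool
q : h
\q._ : h -> h
\p._ : g -> h -> h
\w._ : f -> g -> h -> h
  unify f -> g -> h -> h ~ Int -> i
  unify f ~ Int
  unify g -> h -> h ~ i
_ _ : g -> h -> h
  unify g -> h -> h ~ Int -> j
  unify g ~ Int
  unify h -> h ~ j
_ _ : h -> h
  unify d -> Bool ~ (h -> h) -> k
  unify d ~ h -> h
  unify Bool ~ k
_ _ : Bool
  unify Bool ~ Bool
let t : Int
s : m
\s._ : m -> m
\r._ : l -> m -> m
  unify Bool ~ Int
  FAIL: mismatch Bool ~ Int

Answer: 2.0.0 : true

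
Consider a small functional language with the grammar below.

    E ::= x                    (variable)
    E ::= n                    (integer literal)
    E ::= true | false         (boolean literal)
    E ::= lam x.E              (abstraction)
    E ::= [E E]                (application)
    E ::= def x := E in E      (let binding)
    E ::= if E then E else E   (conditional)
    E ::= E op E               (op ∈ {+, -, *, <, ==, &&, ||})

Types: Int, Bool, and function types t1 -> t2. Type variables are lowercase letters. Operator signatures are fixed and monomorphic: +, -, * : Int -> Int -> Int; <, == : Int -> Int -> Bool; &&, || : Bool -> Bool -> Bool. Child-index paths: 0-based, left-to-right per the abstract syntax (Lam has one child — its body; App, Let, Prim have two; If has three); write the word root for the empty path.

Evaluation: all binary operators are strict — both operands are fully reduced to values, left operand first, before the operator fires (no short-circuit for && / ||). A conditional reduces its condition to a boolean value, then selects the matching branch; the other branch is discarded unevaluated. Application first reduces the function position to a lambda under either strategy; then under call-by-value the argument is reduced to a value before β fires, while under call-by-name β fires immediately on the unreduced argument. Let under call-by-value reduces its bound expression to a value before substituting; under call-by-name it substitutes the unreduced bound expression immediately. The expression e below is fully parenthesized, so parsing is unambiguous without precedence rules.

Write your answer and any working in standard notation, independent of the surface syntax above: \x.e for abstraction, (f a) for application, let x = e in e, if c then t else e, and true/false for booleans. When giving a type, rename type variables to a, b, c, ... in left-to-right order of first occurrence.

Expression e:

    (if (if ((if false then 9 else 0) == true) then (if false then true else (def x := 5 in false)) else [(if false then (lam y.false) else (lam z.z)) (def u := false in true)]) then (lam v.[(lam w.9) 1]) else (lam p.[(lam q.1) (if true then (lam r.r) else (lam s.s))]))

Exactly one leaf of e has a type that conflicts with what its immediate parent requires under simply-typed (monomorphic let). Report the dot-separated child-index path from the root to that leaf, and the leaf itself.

Answer: 0.0.1 : true

Derivation:
  unify Bool ~ Bool
  unify Int ~ Int
  unify Int ~ Int
  unify Bool ~ Int
  FAIL: mismatch Bool ~ Int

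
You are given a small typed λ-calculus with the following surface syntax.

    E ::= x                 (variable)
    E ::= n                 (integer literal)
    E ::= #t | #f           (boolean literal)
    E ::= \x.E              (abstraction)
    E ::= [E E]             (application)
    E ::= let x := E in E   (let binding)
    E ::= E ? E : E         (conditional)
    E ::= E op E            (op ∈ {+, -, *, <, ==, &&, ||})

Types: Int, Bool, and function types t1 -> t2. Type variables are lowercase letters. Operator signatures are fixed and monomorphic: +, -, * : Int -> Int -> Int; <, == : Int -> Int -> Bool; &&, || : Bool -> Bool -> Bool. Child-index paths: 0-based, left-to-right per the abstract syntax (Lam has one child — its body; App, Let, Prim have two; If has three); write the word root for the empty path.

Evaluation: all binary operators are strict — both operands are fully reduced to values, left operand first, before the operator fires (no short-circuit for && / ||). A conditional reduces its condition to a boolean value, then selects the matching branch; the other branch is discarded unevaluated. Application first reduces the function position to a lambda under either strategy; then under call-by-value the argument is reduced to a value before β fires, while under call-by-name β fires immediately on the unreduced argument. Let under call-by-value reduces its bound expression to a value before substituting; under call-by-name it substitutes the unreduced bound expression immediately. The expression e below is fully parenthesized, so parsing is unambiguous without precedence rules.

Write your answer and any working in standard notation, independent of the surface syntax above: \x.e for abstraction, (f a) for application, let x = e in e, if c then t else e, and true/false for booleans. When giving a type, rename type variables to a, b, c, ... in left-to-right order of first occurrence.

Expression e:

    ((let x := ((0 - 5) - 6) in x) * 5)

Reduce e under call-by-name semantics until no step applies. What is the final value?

Answer: -55

Trace:
step 0: ((let x = ((0 - 5) - 6) in x) * 5)
step 1: [let@0] (((0 - 5) - 6) * 5)
step 2: [delta@0.0] ((-5 - 6) * 5)
step 3: [delta@0] (-11 * 5)
step 4: [delta@root] -55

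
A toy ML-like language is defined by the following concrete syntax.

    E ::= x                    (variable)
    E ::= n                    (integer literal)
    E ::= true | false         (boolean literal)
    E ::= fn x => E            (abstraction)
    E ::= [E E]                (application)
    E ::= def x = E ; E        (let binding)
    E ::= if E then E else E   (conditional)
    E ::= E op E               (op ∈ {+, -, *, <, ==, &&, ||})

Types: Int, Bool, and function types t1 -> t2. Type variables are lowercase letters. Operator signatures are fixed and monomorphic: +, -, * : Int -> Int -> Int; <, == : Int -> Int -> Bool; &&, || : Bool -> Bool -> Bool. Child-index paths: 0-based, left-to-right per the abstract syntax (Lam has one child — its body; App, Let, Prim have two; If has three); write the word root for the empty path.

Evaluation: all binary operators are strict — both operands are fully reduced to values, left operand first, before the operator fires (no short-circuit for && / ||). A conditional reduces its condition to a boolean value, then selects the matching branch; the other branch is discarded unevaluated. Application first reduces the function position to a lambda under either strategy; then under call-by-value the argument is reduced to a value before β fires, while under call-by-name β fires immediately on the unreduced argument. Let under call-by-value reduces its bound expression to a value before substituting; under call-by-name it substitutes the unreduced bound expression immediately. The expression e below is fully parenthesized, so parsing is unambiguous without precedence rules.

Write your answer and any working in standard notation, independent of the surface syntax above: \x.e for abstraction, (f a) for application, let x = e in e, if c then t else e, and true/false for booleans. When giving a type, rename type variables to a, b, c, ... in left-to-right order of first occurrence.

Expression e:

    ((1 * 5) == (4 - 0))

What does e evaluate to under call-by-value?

Trace:
step 0: ((1 * 5) == (4 - 0))
step 1: [delta@0] (5 == (4 - 0))
step 2: [delta@1] (5 == 4)
step 3: [delta@root] false

Answer: false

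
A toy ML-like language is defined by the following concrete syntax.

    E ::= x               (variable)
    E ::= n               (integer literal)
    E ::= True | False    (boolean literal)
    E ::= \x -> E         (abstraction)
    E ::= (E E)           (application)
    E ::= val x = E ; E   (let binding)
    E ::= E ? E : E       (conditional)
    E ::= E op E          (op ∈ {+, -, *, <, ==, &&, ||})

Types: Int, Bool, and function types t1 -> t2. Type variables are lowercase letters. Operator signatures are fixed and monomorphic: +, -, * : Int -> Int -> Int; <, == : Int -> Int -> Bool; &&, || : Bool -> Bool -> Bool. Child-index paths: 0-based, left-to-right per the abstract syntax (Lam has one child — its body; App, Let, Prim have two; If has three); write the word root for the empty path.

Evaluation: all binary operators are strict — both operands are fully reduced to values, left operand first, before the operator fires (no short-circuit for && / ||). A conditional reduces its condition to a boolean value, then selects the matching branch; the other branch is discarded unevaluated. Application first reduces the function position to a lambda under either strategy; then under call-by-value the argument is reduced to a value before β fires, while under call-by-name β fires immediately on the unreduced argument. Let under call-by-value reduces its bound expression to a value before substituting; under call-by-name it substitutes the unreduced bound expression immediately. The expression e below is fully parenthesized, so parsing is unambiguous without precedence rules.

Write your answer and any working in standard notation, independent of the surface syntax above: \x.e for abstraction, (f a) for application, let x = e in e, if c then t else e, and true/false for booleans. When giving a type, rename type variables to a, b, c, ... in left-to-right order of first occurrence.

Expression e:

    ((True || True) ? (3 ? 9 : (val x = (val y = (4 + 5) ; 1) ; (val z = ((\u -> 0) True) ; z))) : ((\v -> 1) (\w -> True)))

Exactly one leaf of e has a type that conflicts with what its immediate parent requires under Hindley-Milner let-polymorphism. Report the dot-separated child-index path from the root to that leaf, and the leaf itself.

Working:
  unify Bool ~ Bool
  unify Bool ~ Bool
  unify Bool ~ Bool
  unify Int ~ Bool
  FAIL: mismatch Int ~ Bool

Answer: 1.0 : 3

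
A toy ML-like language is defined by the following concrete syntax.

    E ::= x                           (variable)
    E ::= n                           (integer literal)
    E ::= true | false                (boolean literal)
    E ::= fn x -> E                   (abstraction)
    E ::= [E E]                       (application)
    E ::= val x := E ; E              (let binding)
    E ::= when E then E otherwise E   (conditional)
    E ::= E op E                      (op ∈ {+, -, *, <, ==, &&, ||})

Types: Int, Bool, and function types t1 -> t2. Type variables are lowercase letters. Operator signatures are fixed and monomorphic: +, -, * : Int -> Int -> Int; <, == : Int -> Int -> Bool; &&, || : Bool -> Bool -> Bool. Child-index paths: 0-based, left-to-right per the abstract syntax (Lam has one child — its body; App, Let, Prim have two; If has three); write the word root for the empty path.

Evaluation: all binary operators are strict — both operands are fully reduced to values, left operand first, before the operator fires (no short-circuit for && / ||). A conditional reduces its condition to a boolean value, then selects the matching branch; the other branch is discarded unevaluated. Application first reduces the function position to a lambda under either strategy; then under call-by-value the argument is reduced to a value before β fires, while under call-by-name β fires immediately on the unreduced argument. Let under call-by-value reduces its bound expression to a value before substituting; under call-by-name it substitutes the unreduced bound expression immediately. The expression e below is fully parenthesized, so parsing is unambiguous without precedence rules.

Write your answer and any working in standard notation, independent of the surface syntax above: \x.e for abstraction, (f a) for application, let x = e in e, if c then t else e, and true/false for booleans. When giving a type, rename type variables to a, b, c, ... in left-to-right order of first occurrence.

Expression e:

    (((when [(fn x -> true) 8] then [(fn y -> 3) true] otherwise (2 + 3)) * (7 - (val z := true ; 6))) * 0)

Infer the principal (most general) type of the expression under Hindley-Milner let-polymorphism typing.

Answer: Int

Derivation:
\x._ : a -> Bool
  unify a -> Bool ~ Int -> b
  unify a ~ Int
  unify Bool ~ b
_ _ : Bool
  unify Bool ~ Bool
\y._ : c -> Int
  unify c -> Int ~ Bool -> d
  unify c ~ Bool
  unify Int ~ d
_ _ : Int
  unify Int ~ Int
  unify Int ~ Int
  unify Int ~ Int
  unify Int ~ Int
  unify Int ~ Int
let z : Bool
  unify Int ~ Int
  unify Int ~ Int
  unify Int ~ Int
  unify Int ~ Int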